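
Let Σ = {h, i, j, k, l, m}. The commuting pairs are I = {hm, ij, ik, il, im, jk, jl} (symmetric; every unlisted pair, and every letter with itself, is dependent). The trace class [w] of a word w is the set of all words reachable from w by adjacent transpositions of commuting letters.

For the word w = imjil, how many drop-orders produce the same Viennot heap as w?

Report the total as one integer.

piece 0:i — minimal
piece 1:m — minimal
piece 2:j rests on {1:m}
piece 3:i rests on {0:i}
piece 4:l rests on {1:m}
minimal pieces: {0:i, 1:m}
ways to finish when only these pieces remain (= sum over removing one remaining piece with nothing left below it):
  1 left: {2}→1  {3}→1  {4}→1
  2 left: {0,3}→1  {2,3}→2  {2,4}→2  {3,4}→2
  3 left: {0,2,3}→3  {0,3,4}→3  {1,2,4}→2  {2,3,4}→6
  placing 0:i first → 8 extensions
  placing 1:m first → 12 extensions
total linear extensions = 20

20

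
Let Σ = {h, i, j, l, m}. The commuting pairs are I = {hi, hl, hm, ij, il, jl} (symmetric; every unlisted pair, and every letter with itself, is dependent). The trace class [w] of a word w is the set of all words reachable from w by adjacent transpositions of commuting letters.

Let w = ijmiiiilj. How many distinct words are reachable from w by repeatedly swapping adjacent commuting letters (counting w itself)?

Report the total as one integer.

drop 0:i onto floor
drop 1:j onto floor
drop 2:m onto {0:i, 1:j}
drop 3:i onto {2:m}
drop 4:i onto {3:i}
drop 5:i onto {4:i}
drop 6:i onto {5:i}
drop 7:l onto {2:m}
drop 8:j onto {2:m}
ground layer = {0:i, 1:j}
drop-orders for the pieces not yet dropped (sum over which currently-grounded one goes next):
  1 to go: {6} 1  {7} 1  {8} 1
  2 to go: {5,6} 1  {6,7} 2  {6,8} 2  {7,8} 2
  3 to go: {4,5,6} 1  {5,6,7} 3  {5,6,8} 3  {6,7,8} 6
  4 to go: {3,4,5,6} 1  {4,5,6,7} 4  {4,5,6,8} 4  {5,6,7,8} 12
  5 to go: {3,4,5,6,7} 5  {3,4,5,6,8} 5  {4,5,6,7,8} 20
  6 to go: {3,4,5,6,7,8} 30
  7 to go: {2,3,4,5,6,7,8} 30
  if 0:i drops first: 30 orders
  if 1:j drops first: 30 orders
heap linearizations: 60

60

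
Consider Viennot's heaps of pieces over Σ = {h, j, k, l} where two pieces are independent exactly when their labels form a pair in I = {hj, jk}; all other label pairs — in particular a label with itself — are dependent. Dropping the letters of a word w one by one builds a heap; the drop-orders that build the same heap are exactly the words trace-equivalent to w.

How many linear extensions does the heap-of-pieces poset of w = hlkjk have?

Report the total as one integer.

3

#0=h has no predecessor
#1=l depends on [0:h]
#2=k depends on [1:l]
#3=j depends on [1:l]
#4=k depends on [2:k]
sources: [0:h]
N(rest) = Σ N(rest − s) over sources s of rest; N(one piece) = 1:
  size 1 → [3]=1  [4]=1
  size 2 → [2,4]=1  [3,4]=2
  size 3 → [2,3,4]=3
  first=0(h) contributes 3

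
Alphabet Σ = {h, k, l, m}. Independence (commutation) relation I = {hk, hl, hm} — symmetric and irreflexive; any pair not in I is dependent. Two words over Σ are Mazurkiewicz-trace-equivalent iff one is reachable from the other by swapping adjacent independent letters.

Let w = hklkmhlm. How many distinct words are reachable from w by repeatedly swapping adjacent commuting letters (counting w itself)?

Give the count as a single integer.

piece 0:h — minimal
piece 1:k — minimal
piece 2:l rests on {1:k}
piece 3:k rests on {2:l}
piece 4:m rests on {3:k}
piece 5:h rests on {0:h}
piece 6:l rests on {4:m}
piece 7:m rests on {6:l}
minimal pieces: {0:h, 1:k}
ways to finish when only these pieces remain (= sum over removing one remaining piece with nothing left below it):
  1 left: {5}→1  {7}→1
  2 left: {0,5}→1  {5,7}→2  {6,7}→1
  3 left: {0,5,7}→3  {4,6,7}→1  {5,6,7}→3
  4 left: {0,5,6,7}→6  {3,4,6,7}→1  {4,5,6,7}→4
  5 left: {0,4,5,6,7}→10  {2,3,4,6,7}→1  {3,4,5,6,7}→5
  6 left: {0,3,4,5,6,7}→15  {1,2,3,4,6,7}→1  {2,3,4,5,6,7}→6
  placing 0:h first → 7 extensions
  placing 1:k first → 21 extensions
total linear extensions = 28

28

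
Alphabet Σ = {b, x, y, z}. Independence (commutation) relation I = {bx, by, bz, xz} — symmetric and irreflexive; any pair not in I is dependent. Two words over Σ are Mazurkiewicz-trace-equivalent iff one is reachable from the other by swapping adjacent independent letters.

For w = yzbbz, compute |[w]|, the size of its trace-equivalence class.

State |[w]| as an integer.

10

piece 0:y — minimal
piece 1:z rests on {0:y}
piece 2:b — minimal
piece 3:b rests on {2:b}
piece 4:z rests on {1:z}
minimal pieces: {0:y, 2:b}
ways to finish when only these pieces remain (= sum over removing one remaining piece with nothing left below it):
  1 left: {3}→1  {4}→1
  2 left: {1,4}→1  {2,3}→1  {3,4}→2
  3 left: {0,1,4}→1  {1,3,4}→3  {2,3,4}→3
  placing 0:y first → 6 extensions
  placing 2:b first → 4 extensions
total linear extensions = 10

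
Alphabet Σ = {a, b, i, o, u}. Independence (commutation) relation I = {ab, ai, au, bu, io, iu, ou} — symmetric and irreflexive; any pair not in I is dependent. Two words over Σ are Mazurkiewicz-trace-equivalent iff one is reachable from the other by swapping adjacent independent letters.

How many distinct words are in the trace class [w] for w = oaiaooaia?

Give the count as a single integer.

drop 0:o onto floor
drop 1:a onto {0:o}
drop 2:i onto floor
drop 3:a onto {1:a}
drop 4:o onto {3:a}
drop 5:o onto {4:o}
drop 6:a onto {5:o}
drop 7:i onto {2:i}
drop 8:a onto {6:a}
ground layer = {0:o, 2:i}
drop-orders for the pieces not yet dropped (sum over which currently-grounded one goes next):
  1 to go: {7} 1  {8} 1
  2 to go: {2,7} 1  {6,8} 1  {7,8} 2
  3 to go: {2,7,8} 3  {5,6,8} 1  {6,7,8} 3
  4 to go: {2,6,7,8} 6  {4,5,6,8} 1  {5,6,7,8} 4
  5 to go: {2,5,6,7,8} 10  {3,4,5,6,8} 1  {4,5,6,7,8} 5
  6 to go: {1,3,4,5,6,8} 1  {2,4,5,6,7,8} 15  {3,4,5,6,7,8} 6
  7 to go: {0,1,3,4,5,6,8} 1  {1,3,4,5,6,7,8} 7  {2,3,4,5,6,7,8} 21
  if 0:o drops first: 28 orders
  if 2:i drops first: 8 orders
heap linearizations: 36

36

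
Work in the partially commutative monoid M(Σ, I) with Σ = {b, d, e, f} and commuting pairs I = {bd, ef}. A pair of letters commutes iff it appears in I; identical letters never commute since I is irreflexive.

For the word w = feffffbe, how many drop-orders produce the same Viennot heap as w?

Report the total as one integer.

#0=f has no predecessor
#1=e has no predecessor
#2=f depends on [0:f]
#3=f depends on [2:f]
#4=f depends on [3:f]
#5=f depends on [4:f]
#6=b depends on [1:e, 5:f]
#7=e depends on [6:b]
sources: [0:f, 1:e]
N(rest) = Σ N(rest − s) over sources s of rest; N(one piece) = 1:
  size 1 → [7]=1
  size 2 → [6,7]=1
  size 3 → [1,6,7]=1  [5,6,7]=1
  size 4 → [1,5,6,7]=2  [4,5,6,7]=1
  size 5 → [1,4,5,6,7]=3  [3,4,5,6,7]=1
  size 6 → [1,3,4,5,6,7]=4  [2,3,4,5,6,7]=1
  first=0(f) contributes 5
  first=1(e) contributes 1
|[w]| = 6

6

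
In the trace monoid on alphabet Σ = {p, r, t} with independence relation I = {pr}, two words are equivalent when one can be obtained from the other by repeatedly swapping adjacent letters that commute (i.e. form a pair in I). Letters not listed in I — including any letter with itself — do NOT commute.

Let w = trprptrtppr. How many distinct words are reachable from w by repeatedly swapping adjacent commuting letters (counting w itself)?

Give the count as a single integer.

18

#0=t has no predecessor
#1=r depends on [0:t]
#2=p depends on [0:t]
#3=r depends on [1:r]
#4=p depends on [2:p]
#5=t depends on [3:r, 4:p]
#6=r depends on [5:t]
#7=t depends on [6:r]
#8=p depends on [7:t]
#9=p depends on [8:p]
#10=r depends on [7:t]
sources: [0:t]
N(rest) = Σ N(rest − s) over sources s of rest; N(one piece) = 1:
  size 1 → [9]=1  [10]=1
  size 2 → [8,9]=1  [9,10]=2
  size 3 → [8,9,10]=3
  size 4 → [7,8,9,10]=3
  size 5 → [6,7,8,9,10]=3
  size 6 → [5,6,7,8,9,10]=3
  size 7 → [3,5,6,7,8,9,10]=3  [4,5,6,7,8,9,10]=3
  size 8 → [1,3,5,6,7,8,9,10]=3  [2,4,5,6,7,8,9,10]=3  [3,4,5,6,7,8,9,10]=6
  size 9 → [1,3,4,5,6,7,8,9,10]=9  [2,3,4,5,6,7,8,9,10]=9
  first=0(t) contributes 18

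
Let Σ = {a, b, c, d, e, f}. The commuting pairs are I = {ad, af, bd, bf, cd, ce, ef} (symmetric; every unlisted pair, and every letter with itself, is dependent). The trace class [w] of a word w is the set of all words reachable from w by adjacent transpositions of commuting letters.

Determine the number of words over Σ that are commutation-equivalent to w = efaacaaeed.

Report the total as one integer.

piece 0:e — minimal
piece 1:f — minimal
piece 2:a rests on {0:e}
piece 3:a rests on {2:a}
piece 4:c rests on {1:f, 3:a}
piece 5:a rests on {4:c}
piece 6:a rests on {5:a}
piece 7:e rests on {6:a}
piece 8:e rests on {7:e}
piece 9:d rests on {8:e}
minimal pieces: {0:e, 1:f}
ways to finish when only these pieces remain (= sum over removing one remaining piece with nothing left below it):
  1 left: {9}→1
  2 left: {8,9}→1
  3 left: {7,8,9}→1
  4 left: {6,7,8,9}→1
  5 left: {5,6,7,8,9}→1
  6 left: {4,5,6,7,8,9}→1
  7 left: {1,4,5,6,7,8,9}→1  {3,4,5,6,7,8,9}→1
  8 left: {1,3,4,5,6,7,8,9}→2  {2,3,4,5,6,7,8,9}→1
  placing 0:e first → 3 extensions
  placing 1:f first → 1 extensions
total linear extensions = 4

4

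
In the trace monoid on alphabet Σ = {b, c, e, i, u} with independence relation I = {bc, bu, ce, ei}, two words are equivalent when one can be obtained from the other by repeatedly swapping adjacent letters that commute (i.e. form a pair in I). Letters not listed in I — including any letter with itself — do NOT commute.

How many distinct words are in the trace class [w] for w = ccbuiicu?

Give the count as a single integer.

4

piece 0:c — minimal
piece 1:c rests on {0:c}
piece 2:b — minimal
piece 3:u rests on {1:c}
piece 4:i rests on {2:b, 3:u}
piece 5:i rests on {4:i}
piece 6:c rests on {5:i}
piece 7:u rests on {6:c}
minimal pieces: {0:c, 2:b}
ways to finish when only these pieces remain (= sum over removing one remaining piece with nothing left below it):
  1 left: {7}→1
  2 left: {6,7}→1
  3 left: {5,6,7}→1
  4 left: {4,5,6,7}→1
  5 left: {2,4,5,6,7}→1  {3,4,5,6,7}→1
  6 left: {1,3,4,5,6,7}→1  {2,3,4,5,6,7}→2
  placing 0:c first → 3 extensions
  placing 2:b first → 1 extensions
total linear extensions = 4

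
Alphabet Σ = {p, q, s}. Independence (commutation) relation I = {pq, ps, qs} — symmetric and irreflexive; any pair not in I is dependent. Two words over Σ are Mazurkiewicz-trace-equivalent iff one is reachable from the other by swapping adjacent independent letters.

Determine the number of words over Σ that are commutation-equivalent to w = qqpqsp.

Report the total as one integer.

60

#0=q has no predecessor
#1=q depends on [0:q]
#2=p has no predecessor
#3=q depends on [1:q]
#4=s has no predecessor
#5=p depends on [2:p]
sources: [0:q, 2:p, 4:s]
N(rest) = Σ N(rest − s) over sources s of rest; N(one piece) = 1:
  size 1 → [3]=1  [4]=1  [5]=1
  size 2 → [1,3]=1  [2,5]=1  [3,4]=2  [3,5]=2  [4,5]=2
  size 3 → [0,1,3]=1  [1,3,4]=3  [1,3,5]=3  [2,3,5]=3  [2,4,5]=3  [3,4,5]=6
  size 4 → [0,1,3,4]=4  [0,1,3,5]=4  [1,2,3,5]=6  [1,3,4,5]=12  [2,3,4,5]=12
  first=0(q) contributes 30
  first=2(p) contributes 20
  first=4(s) contributes 10
|[w]| = 60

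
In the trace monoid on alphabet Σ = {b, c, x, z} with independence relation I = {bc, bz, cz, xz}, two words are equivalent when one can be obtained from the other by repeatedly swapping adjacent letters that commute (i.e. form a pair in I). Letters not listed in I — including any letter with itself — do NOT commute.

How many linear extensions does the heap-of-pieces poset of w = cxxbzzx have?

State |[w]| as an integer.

21

piece 0:c — minimal
piece 1:x rests on {0:c}
piece 2:x rests on {1:x}
piece 3:b rests on {2:x}
piece 4:z — minimal
piece 5:z rests on {4:z}
piece 6:x rests on {3:b}
minimal pieces: {0:c, 4:z}
ways to finish when only these pieces remain (= sum over removing one remaining piece with nothing left below it):
  1 left: {5}→1  {6}→1
  2 left: {3,6}→1  {4,5}→1  {5,6}→2
  3 left: {2,3,6}→1  {3,5,6}→3  {4,5,6}→3
  4 left: {1,2,3,6}→1  {2,3,5,6}→4  {3,4,5,6}→6
  5 left: {0,1,2,3,6}→1  {1,2,3,5,6}→5  {2,3,4,5,6}→10
  placing 0:c first → 15 extensions
  placing 4:z first → 6 extensions
total linear extensions = 21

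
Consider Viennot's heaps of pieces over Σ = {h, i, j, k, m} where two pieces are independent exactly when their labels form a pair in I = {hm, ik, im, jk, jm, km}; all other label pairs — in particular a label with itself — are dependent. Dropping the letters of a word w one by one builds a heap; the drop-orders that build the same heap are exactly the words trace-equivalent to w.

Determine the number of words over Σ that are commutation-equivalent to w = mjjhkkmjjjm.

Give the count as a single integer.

#0=m has no predecessor
#1=j has no predecessor
#2=j depends on [1:j]
#3=h depends on [2:j]
#4=k depends on [3:h]
#5=k depends on [4:k]
#6=m depends on [0:m]
#7=j depends on [3:h]
#8=j depends on [7:j]
#9=j depends on [8:j]
#10=m depends on [6:m]
sources: [0:m, 1:j]
N(rest) = Σ N(rest − s) over sources s of rest; N(one piece) = 1:
  size 1 → [5]=1  [9]=1  [10]=1
  size 2 → [4,5]=1  [5,9]=2  [5,10]=2  [6,10]=1  [8,9]=1  [9,10]=2
  size 3 → [0,6,10]=1  [4,5,9]=3  [4,5,10]=3  [5,6,10]=3  [5,8,9]=3  [5,9,10]=6  [6,9,10]=3  [7,8,9]=1  [8,9,10]=3
  size 4 → [0,5,6,10]=4  [0,6,9,10]=4  [4,5,6,10]=6  [4,5,8,9]=6  [4,5,9,10]=12  [5,6,9,10]=12  [5,7,8,9]=4  [5,8,9,10]=12  [6,8,9,10]=6  [7,8,9,10]=4
  size 5 → [0,4,5,6,10]=10  [0,5,6,9,10]=20  [0,6,8,9,10]=10  [4,5,6,9,10]=30  [4,5,7,8,9]=10  [4,5,8,9,10]=30  [5,6,8,9,10]=30  [5,7,8,9,10]=20  [6,7,8,9,10]=10
  size 6 → [0,4,5,6,9,10]=60  [0,5,6,8,9,10]=60  [0,6,7,8,9,10]=20  [3,4,5,7,8,9]=10  [4,5,6,8,9,10]=90  [4,5,7,8,9,10]=60  [5,6,7,8,9,10]=60
  size 7 → [0,4,5,6,8,9,10]=210  [0,5,6,7,8,9,10]=140  [2,3,4,5,7,8,9]=10  [3,4,5,7,8,9,10]=70  [4,5,6,7,8,9,10]=210
  size 8 → [0,4,5,6,7,8,9,10]=560  [1,2,3,4,5,7,8,9]=10  [2,3,4,5,7,8,9,10]=80  [3,4,5,6,7,8,9,10]=280
  size 9 → [0,3,4,5,6,7,8,9,10]=840  [1,2,3,4,5,7,8,9,10]=90  [2,3,4,5,6,7,8,9,10]=360
  first=0(m) contributes 450
  first=1(j) contributes 1200
|[w]| = 1650

1650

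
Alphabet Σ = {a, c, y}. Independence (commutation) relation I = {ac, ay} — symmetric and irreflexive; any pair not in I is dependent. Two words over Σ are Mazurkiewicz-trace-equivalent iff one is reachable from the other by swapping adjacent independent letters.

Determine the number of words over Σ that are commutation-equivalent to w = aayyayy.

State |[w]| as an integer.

drop 0:a onto floor
drop 1:a onto {0:a}
drop 2:y onto floor
drop 3:y onto {2:y}
drop 4:a onto {1:a}
drop 5:y onto {3:y}
drop 6:y onto {5:y}
ground layer = {0:a, 2:y}
drop-orders for the pieces not yet dropped (sum over which currently-grounded one goes next):
  1 to go: {4} 1  {6} 1
  2 to go: {1,4} 1  {4,6} 2  {5,6} 1
  3 to go: {0,1,4} 1  {1,4,6} 3  {3,5,6} 1  {4,5,6} 3
  4 to go: {0,1,4,6} 4  {1,4,5,6} 6  {2,3,5,6} 1  {3,4,5,6} 4
  5 to go: {0,1,4,5,6} 10  {1,3,4,5,6} 10  {2,3,4,5,6} 5
  if 0:a drops first: 15 orders
  if 2:y drops first: 20 orders
heap linearizations: 35

35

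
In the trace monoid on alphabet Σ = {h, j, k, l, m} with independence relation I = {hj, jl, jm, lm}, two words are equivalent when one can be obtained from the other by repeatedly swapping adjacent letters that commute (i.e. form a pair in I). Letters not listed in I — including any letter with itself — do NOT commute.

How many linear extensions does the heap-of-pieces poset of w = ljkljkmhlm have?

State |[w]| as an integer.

0(l) covers ∅
1(j) covers ∅
2(k) covers 0:l, 1:j
3(l) covers 2:k
4(j) covers 2:k
5(k) covers 3:l, 4:j
6(m) covers 5:k
7(h) covers 6:m
8(l) covers 7:h
9(m) covers 7:h
floor of heap: 0:l, 1:j
completions by unplaced set U, small U first (add the entries for U minus each lowest piece of U):
  |U|=1: {8}:1  {9}:1
  |U|=2: {8,9}:2
  |U|=3: {7,8,9}:2
  |U|=4: {6,7,8,9}:2
  |U|=5: {5,6,7,8,9}:2
  |U|=6: {3,5,6,7,8,9}:2  {4,5,6,7,8,9}:2
  |U|=7: {3,4,5,6,7,8,9}:4
  |U|=8: {2,3,4,5,6,7,8,9}:4
  start at 0(l): 4
  start at 1(j): 4
sum over floor = 8

8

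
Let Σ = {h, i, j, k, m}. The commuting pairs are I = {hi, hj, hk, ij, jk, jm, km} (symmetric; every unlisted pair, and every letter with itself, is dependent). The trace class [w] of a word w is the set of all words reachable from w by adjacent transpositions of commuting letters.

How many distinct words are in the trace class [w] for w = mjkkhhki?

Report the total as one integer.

272

piece 0:m — minimal
piece 1:j — minimal
piece 2:k — minimal
piece 3:k rests on {2:k}
piece 4:h rests on {0:m}
piece 5:h rests on {4:h}
piece 6:k rests on {3:k}
piece 7:i rests on {0:m, 6:k}
minimal pieces: {0:m, 1:j, 2:k}
ways to finish when only these pieces remain (= sum over removing one remaining piece with nothing left below it):
  1 left: {1}→1  {5}→1  {7}→1
  2 left: {1,5}→2  {1,7}→2  {4,5}→1  {5,7}→2  {6,7}→1
  3 left: {1,4,5}→3  {1,5,7}→6  {1,6,7}→3  {3,6,7}→1  {4,5,7}→3  {5,6,7}→3
  4 left: {0,4,5,7}→3  {1,3,6,7}→4  {1,4,5,7}→12  {1,5,6,7}→12  {2,3,6,7}→1  {3,5,6,7}→4  {4,5,6,7}→6
  5 left: {0,1,4,5,7}→15  {0,4,5,6,7}→9  {1,2,3,6,7}→5  {1,3,5,6,7}→20  {1,4,5,6,7}→30  {2,3,5,6,7}→5  {3,4,5,6,7}→10
  6 left: {0,1,4,5,6,7}→54  {0,3,4,5,6,7}→19  {1,2,3,5,6,7}→30  {1,3,4,5,6,7}→60  {2,3,4,5,6,7}→15
  placing 0:m first → 105 extensions
  placing 1:j first → 34 extensions
  placing 2:k first → 133 extensions
total linear extensions = 272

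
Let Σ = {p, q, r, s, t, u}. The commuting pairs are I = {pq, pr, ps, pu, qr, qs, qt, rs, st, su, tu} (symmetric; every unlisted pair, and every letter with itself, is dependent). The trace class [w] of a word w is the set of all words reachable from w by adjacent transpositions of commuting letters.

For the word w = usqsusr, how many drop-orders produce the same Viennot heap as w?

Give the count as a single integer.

drop 0:u onto floor
drop 1:s onto floor
drop 2:q onto {0:u}
drop 3:s onto {1:s}
drop 4:u onto {2:q}
drop 5:s onto {3:s}
drop 6:r onto {4:u}
ground layer = {0:u, 1:s}
drop-orders for the pieces not yet dropped (sum over which currently-grounded one goes next):
  1 to go: {5} 1  {6} 1
  2 to go: {3,5} 1  {4,6} 1  {5,6} 2
  3 to go: {1,3,5} 1  {2,4,6} 1  {3,5,6} 3  {4,5,6} 3
  4 to go: {0,2,4,6} 1  {1,3,5,6} 4  {2,4,5,6} 4  {3,4,5,6} 6
  5 to go: {0,2,4,5,6} 5  {1,3,4,5,6} 10  {2,3,4,5,6} 10
  if 0:u drops first: 20 orders
  if 1:s drops first: 15 orders
heap linearizations: 35

35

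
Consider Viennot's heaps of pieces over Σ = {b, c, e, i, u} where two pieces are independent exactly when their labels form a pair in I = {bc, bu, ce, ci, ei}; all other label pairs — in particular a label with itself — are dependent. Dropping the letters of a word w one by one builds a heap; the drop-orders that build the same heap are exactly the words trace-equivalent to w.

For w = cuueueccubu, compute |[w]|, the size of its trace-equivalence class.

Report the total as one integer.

12

drop 0:c onto floor
drop 1:u onto {0:c}
drop 2:u onto {1:u}
drop 3:e onto {2:u}
drop 4:u onto {3:e}
drop 5:e onto {4:u}
drop 6:c onto {4:u}
drop 7:c onto {6:c}
drop 8:u onto {5:e, 7:c}
drop 9:b onto {5:e}
drop 10:u onto {8:u}
ground layer = {0:c}
drop-orders for the pieces not yet dropped (sum over which currently-grounded one goes next):
  1 to go: {9} 1  {10} 1
  2 to go: {8,10} 1  {9,10} 2
  3 to go: {7,8,10} 1  {8,9,10} 3
  4 to go: {5,8,9,10} 3  {6,7,8,10} 1  {7,8,9,10} 4
  5 to go: {5,7,8,9,10} 7  {6,7,8,9,10} 5
  6 to go: {5,6,7,8,9,10} 12
  7 to go: {4,5,6,7,8,9,10} 12
  8 to go: {3,4,5,6,7,8,9,10} 12
  9 to go: {2,3,4,5,6,7,8,9,10} 12
  if 0:c drops first: 12 orders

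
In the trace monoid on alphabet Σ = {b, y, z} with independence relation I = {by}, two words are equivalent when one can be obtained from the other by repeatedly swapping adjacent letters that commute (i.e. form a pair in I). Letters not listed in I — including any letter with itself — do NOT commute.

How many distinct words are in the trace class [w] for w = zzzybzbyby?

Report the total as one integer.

#0=z has no predecessor
#1=z depends on [0:z]
#2=z depends on [1:z]
#3=y depends on [2:z]
#4=b depends on [2:z]
#5=z depends on [3:y, 4:b]
#6=b depends on [5:z]
#7=y depends on [5:z]
#8=b depends on [6:b]
#9=y depends on [7:y]
sources: [0:z]
N(rest) = Σ N(rest − s) over sources s of rest; N(one piece) = 1:
  size 1 → [8]=1  [9]=1
  size 2 → [6,8]=1  [7,9]=1  [8,9]=2
  size 3 → [6,8,9]=3  [7,8,9]=3
  size 4 → [6,7,8,9]=6
  size 5 → [5,6,7,8,9]=6
  size 6 → [3,5,6,7,8,9]=6  [4,5,6,7,8,9]=6
  size 7 → [3,4,5,6,7,8,9]=12
  size 8 → [2,3,4,5,6,7,8,9]=12
  first=0(z) contributes 12

12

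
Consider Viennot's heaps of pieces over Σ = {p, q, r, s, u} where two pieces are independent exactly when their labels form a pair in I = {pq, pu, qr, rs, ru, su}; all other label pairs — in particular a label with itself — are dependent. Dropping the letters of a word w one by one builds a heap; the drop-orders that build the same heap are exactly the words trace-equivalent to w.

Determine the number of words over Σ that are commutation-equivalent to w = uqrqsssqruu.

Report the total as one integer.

0(u) covers ∅
1(q) covers 0:u
2(r) covers ∅
3(q) covers 1:q
4(s) covers 3:q
5(s) covers 4:s
6(s) covers 5:s
7(q) covers 6:s
8(r) covers 2:r
9(u) covers 7:q
10(u) covers 9:u
floor of heap: 0:u, 2:r
completions by unplaced set U, small U first (add the entries for U minus each lowest piece of U):
  |U|=1: {8}:1  {10}:1
  |U|=2: {2,8}:1  {8,10}:2  {9,10}:1
  |U|=3: {2,8,10}:3  {7,9,10}:1  {8,9,10}:3
  |U|=4: {2,8,9,10}:6  {6,7,9,10}:1  {7,8,9,10}:4
  |U|=5: {2,7,8,9,10}:10  {5,6,7,9,10}:1  {6,7,8,9,10}:5
  |U|=6: {2,6,7,8,9,10}:15  {4,5,6,7,9,10}:1  {5,6,7,8,9,10}:6
  |U|=7: {2,5,6,7,8,9,10}:21  {3,4,5,6,7,9,10}:1  {4,5,6,7,8,9,10}:7
  |U|=8: {1,3,4,5,6,7,9,10}:1  {2,4,5,6,7,8,9,10}:28  {3,4,5,6,7,8,9,10}:8
  |U|=9: {0,1,3,4,5,6,7,9,10}:1  {1,3,4,5,6,7,8,9,10}:9  {2,3,4,5,6,7,8,9,10}:36
  start at 0(u): 45
  start at 2(r): 10
sum over floor = 55

55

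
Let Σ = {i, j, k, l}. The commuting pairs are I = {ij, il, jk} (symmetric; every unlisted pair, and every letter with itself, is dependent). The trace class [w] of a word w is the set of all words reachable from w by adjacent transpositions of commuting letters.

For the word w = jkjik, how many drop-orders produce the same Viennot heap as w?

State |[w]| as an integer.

drop 0:j onto floor
drop 1:k onto floor
drop 2:j onto {0:j}
drop 3:i onto {1:k}
drop 4:k onto {3:i}
ground layer = {0:j, 1:k}
drop-orders for the pieces not yet dropped (sum over which currently-grounded one goes next):
  1 to go: {2} 1  {4} 1
  2 to go: {0,2} 1  {2,4} 2  {3,4} 1
  3 to go: {0,2,4} 3  {1,3,4} 1  {2,3,4} 3
  if 0:j drops first: 4 orders
  if 1:k drops first: 6 orders
heap linearizations: 10

10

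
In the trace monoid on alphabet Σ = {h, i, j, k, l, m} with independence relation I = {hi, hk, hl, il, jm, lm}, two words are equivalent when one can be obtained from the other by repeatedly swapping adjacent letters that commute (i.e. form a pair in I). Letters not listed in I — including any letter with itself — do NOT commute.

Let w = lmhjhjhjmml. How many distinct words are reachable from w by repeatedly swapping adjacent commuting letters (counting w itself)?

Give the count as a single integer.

18

piece 0:l — minimal
piece 1:m — minimal
piece 2:h rests on {1:m}
piece 3:j rests on {0:l, 2:h}
piece 4:h rests on {3:j}
piece 5:j rests on {4:h}
piece 6:h rests on {5:j}
piece 7:j rests on {6:h}
piece 8:m rests on {6:h}
piece 9:m rests on {8:m}
piece 10:l rests on {7:j}
minimal pieces: {0:l, 1:m}
ways to finish when only these pieces remain (= sum over removing one remaining piece with nothing left below it):
  1 left: {9}→1  {10}→1
  2 left: {7,10}→1  {8,9}→1  {9,10}→2
  3 left: {7,9,10}→3  {8,9,10}→3
  4 left: {7,8,9,10}→6
  5 left: {6,7,8,9,10}→6
  6 left: {5,6,7,8,9,10}→6
  7 left: {4,5,6,7,8,9,10}→6
  8 left: {3,4,5,6,7,8,9,10}→6
  9 left: {0,3,4,5,6,7,8,9,10}→6  {2,3,4,5,6,7,8,9,10}→6
  placing 0:l first → 6 extensions
  placing 1:m first → 12 extensions
total linear extensions = 18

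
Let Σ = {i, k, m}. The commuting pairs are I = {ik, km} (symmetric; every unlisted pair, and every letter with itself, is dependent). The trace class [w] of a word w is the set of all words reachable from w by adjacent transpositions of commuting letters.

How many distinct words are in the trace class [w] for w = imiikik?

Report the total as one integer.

21

piece 0:i — minimal
piece 1:m rests on {0:i}
piece 2:i rests on {1:m}
piece 3:i rests on {2:i}
piece 4:k — minimal
piece 5:i rests on {3:i}
piece 6:k rests on {4:k}
minimal pieces: {0:i, 4:k}
ways to finish when only these pieces remain (= sum over removing one remaining piece with nothing left below it):
  1 left: {5}→1  {6}→1
  2 left: {3,5}→1  {4,6}→1  {5,6}→2
  3 left: {2,3,5}→1  {3,5,6}→3  {4,5,6}→3
  4 left: {1,2,3,5}→1  {2,3,5,6}→4  {3,4,5,6}→6
  5 left: {0,1,2,3,5}→1  {1,2,3,5,6}→5  {2,3,4,5,6}→10
  placing 0:i first → 15 extensions
  placing 4:k first → 6 extensions
total linear extensions = 21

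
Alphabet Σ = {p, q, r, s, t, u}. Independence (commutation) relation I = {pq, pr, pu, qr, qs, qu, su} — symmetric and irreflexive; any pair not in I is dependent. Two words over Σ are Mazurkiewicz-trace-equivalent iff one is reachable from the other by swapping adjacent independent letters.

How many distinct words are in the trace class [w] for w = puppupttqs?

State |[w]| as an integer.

30

drop 0:p onto floor
drop 1:u onto floor
drop 2:p onto {0:p}
drop 3:p onto {2:p}
drop 4:u onto {1:u}
drop 5:p onto {3:p}
drop 6:t onto {4:u, 5:p}
drop 7:t onto {6:t}
drop 8:q onto {7:t}
drop 9:s onto {7:t}
ground layer = {0:p, 1:u}
drop-orders for the pieces not yet dropped (sum over which currently-grounded one goes next):
  1 to go: {8} 1  {9} 1
  2 to go: {8,9} 2
  3 to go: {7,8,9} 2
  4 to go: {6,7,8,9} 2
  5 to go: {4,6,7,8,9} 2  {5,6,7,8,9} 2
  6 to go: {1,4,6,7,8,9} 2  {3,5,6,7,8,9} 2  {4,5,6,7,8,9} 4
  7 to go: {1,4,5,6,7,8,9} 6  {2,3,5,6,7,8,9} 2  {3,4,5,6,7,8,9} 6
  8 to go: {0,2,3,5,6,7,8,9} 2  {1,3,4,5,6,7,8,9} 12  {2,3,4,5,6,7,8,9} 8
  if 0:p drops first: 20 orders
  if 1:u drops first: 10 orders
heap linearizations: 30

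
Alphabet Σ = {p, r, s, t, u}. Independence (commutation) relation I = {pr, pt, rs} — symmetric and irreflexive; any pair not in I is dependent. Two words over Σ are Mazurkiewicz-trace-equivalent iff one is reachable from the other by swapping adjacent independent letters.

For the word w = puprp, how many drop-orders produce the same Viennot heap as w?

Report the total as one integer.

3

0(p) covers ∅
1(u) covers 0:p
2(p) covers 1:u
3(r) covers 1:u
4(p) covers 2:p
floor of heap: 0:p
completions by unplaced set U, small U first (add the entries for U minus each lowest piece of U):
  |U|=1: {3}:1  {4}:1
  |U|=2: {2,4}:1  {3,4}:2
  |U|=3: {2,3,4}:3
  start at 0(p): 3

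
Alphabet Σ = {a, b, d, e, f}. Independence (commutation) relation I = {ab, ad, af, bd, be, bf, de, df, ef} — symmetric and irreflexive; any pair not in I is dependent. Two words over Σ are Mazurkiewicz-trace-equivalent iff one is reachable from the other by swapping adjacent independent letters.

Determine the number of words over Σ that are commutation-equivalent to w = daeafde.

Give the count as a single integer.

105

0(d) covers ∅
1(a) covers ∅
2(e) covers 1:a
3(a) covers 2:e
4(f) covers ∅
5(d) covers 0:d
6(e) covers 3:a
floor of heap: 0:d, 1:a, 4:f
completions by unplaced set U, small U first (add the entries for U minus each lowest piece of U):
  |U|=1: {4}:1  {5}:1  {6}:1
  |U|=2: {0,5}:1  {3,6}:1  {4,5}:2  {4,6}:2  {5,6}:2
  |U|=3: {0,4,5}:3  {0,5,6}:3  {2,3,6}:1  {3,4,6}:3  {3,5,6}:3  {4,5,6}:6
  |U|=4: {0,3,5,6}:6  {0,4,5,6}:12  {1,2,3,6}:1  {2,3,4,6}:4  {2,3,5,6}:4  {3,4,5,6}:12
  |U|=5: {0,2,3,5,6}:10  {0,3,4,5,6}:30  {1,2,3,4,6}:5  {1,2,3,5,6}:5  {2,3,4,5,6}:20
  start at 0(d): 30
  start at 1(a): 60
  start at 4(f): 15
sum over floor = 105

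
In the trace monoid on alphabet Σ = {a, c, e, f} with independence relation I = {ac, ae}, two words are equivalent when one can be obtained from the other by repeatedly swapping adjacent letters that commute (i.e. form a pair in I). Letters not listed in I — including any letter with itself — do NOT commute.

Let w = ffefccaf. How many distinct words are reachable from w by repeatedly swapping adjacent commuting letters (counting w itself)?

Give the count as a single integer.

3

0(f) covers ∅
1(f) covers 0:f
2(e) covers 1:f
3(f) covers 2:e
4(c) covers 3:f
5(c) covers 4:c
6(a) covers 3:f
7(f) covers 5:c, 6:a
floor of heap: 0:f
completions by unplaced set U, small U first (add the entries for U minus each lowest piece of U):
  |U|=1: {7}:1
  |U|=2: {5,7}:1  {6,7}:1
  |U|=3: {4,5,7}:1  {5,6,7}:2
  |U|=4: {4,5,6,7}:3
  |U|=5: {3,4,5,6,7}:3
  |U|=6: {2,3,4,5,6,7}:3
  start at 0(f): 3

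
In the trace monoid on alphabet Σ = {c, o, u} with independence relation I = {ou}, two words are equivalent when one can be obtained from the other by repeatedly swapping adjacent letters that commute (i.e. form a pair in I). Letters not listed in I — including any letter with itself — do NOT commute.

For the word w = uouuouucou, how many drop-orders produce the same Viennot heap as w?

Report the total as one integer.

piece 0:u — minimal
piece 1:o — minimal
piece 2:u rests on {0:u}
piece 3:u rests on {2:u}
piece 4:o rests on {1:o}
piece 5:u rests on {3:u}
piece 6:u rests on {5:u}
piece 7:c rests on {4:o, 6:u}
piece 8:o rests on {7:c}
piece 9:u rests on {7:c}
minimal pieces: {0:u, 1:o}
ways to finish when only these pieces remain (= sum over removing one remaining piece with nothing left below it):
  1 left: {8}→1  {9}→1
  2 left: {8,9}→2
  3 left: {7,8,9}→2
  4 left: {4,7,8,9}→2  {6,7,8,9}→2
  5 left: {1,4,7,8,9}→2  {4,6,7,8,9}→4  {5,6,7,8,9}→2
  6 left: {1,4,6,7,8,9}→6  {3,5,6,7,8,9}→2  {4,5,6,7,8,9}→6
  7 left: {1,4,5,6,7,8,9}→12  {2,3,5,6,7,8,9}→2  {3,4,5,6,7,8,9}→8
  8 left: {0,2,3,5,6,7,8,9}→2  {1,3,4,5,6,7,8,9}→20  {2,3,4,5,6,7,8,9}→10
  placing 0:u first → 30 extensions
  placing 1:o first → 12 extensions
total linear extensions = 42

42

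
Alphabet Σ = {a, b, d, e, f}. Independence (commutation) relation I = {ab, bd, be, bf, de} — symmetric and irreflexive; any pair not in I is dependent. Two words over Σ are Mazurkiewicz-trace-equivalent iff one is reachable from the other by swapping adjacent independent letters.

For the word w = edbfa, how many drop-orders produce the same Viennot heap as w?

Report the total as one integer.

piece 0:e — minimal
piece 1:d — minimal
piece 2:b — minimal
piece 3:f rests on {0:e, 1:d}
piece 4:a rests on {3:f}
minimal pieces: {0:e, 1:d, 2:b}
ways to finish when only these pieces remain (= sum over removing one remaining piece with nothing left below it):
  1 left: {2}→1  {4}→1
  2 left: {2,4}→2  {3,4}→1
  3 left: {0,3,4}→1  {1,3,4}→1  {2,3,4}→3
  placing 0:e first → 4 extensions
  placing 1:d first → 4 extensions
  placing 2:b first → 2 extensions
total linear extensions = 10

10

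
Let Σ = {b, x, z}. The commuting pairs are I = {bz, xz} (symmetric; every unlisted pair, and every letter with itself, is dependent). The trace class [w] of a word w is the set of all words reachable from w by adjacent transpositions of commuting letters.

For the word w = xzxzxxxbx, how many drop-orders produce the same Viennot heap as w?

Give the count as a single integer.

piece 0:x — minimal
piece 1:z — minimal
piece 2:x rests on {0:x}
piece 3:z rests on {1:z}
piece 4:x rests on {2:x}
piece 5:x rests on {4:x}
piece 6:x rests on {5:x}
piece 7:b rests on {6:x}
piece 8:x rests on {7:b}
minimal pieces: {0:x, 1:z}
ways to finish when only these pieces remain (= sum over removing one remaining piece with nothing left below it):
  1 left: {3}→1  {8}→1
  2 left: {1,3}→1  {3,8}→2  {7,8}→1
  3 left: {1,3,8}→3  {3,7,8}→3  {6,7,8}→1
  4 left: {1,3,7,8}→6  {3,6,7,8}→4  {5,6,7,8}→1
  5 left: {1,3,6,7,8}→10  {3,5,6,7,8}→5  {4,5,6,7,8}→1
  6 left: {1,3,5,6,7,8}→15  {2,4,5,6,7,8}→1  {3,4,5,6,7,8}→6
  7 left: {0,2,4,5,6,7,8}→1  {1,3,4,5,6,7,8}→21  {2,3,4,5,6,7,8}→7
  placing 0:x first → 28 extensions
  placing 1:z first → 8 extensions
total linear extensions = 36

36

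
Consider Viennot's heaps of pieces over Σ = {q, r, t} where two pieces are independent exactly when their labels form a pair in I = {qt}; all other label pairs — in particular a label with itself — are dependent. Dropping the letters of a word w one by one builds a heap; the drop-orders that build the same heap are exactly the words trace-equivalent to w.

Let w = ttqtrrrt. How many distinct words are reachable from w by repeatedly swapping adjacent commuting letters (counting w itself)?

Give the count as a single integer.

#0=t has no predecessor
#1=t depends on [0:t]
#2=q has no predecessor
#3=t depends on [1:t]
#4=r depends on [2:q, 3:t]
#5=r depends on [4:r]
#6=r depends on [5:r]
#7=t depends on [6:r]
sources: [0:t, 2:q]
N(rest) = Σ N(rest − s) over sources s of rest; N(one piece) = 1:
  size 1 → [7]=1
  size 2 → [6,7]=1
  size 3 → [5,6,7]=1
  size 4 → [4,5,6,7]=1
  size 5 → [2,4,5,6,7]=1  [3,4,5,6,7]=1
  size 6 → [1,3,4,5,6,7]=1  [2,3,4,5,6,7]=2
  first=0(t) contributes 3
  first=2(q) contributes 1
|[w]| = 4

4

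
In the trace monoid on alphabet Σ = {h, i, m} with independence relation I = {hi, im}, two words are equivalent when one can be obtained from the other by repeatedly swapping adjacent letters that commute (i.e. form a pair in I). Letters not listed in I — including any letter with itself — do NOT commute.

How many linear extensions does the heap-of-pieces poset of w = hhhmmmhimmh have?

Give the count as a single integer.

11

0(h) covers ∅
1(h) covers 0:h
2(h) covers 1:h
3(m) covers 2:h
4(m) covers 3:m
5(m) covers 4:m
6(h) covers 5:m
7(i) covers ∅
8(m) covers 6:h
9(m) covers 8:m
10(h) covers 9:m
floor of heap: 0:h, 7:i
completions by unplaced set U, small U first (add the entries for U minus each lowest piece of U):
  |U|=1: {7}:1  {10}:1
  |U|=2: {7,10}:2  {9,10}:1
  |U|=3: {7,9,10}:3  {8,9,10}:1
  |U|=4: {6,8,9,10}:1  {7,8,9,10}:4
  |U|=5: {5,6,8,9,10}:1  {6,7,8,9,10}:5
  |U|=6: {4,5,6,8,9,10}:1  {5,6,7,8,9,10}:6
  |U|=7: {3,4,5,6,8,9,10}:1  {4,5,6,7,8,9,10}:7
  |U|=8: {2,3,4,5,6,8,9,10}:1  {3,4,5,6,7,8,9,10}:8
  |U|=9: {1,2,3,4,5,6,8,9,10}:1  {2,3,4,5,6,7,8,9,10}:9
  start at 0(h): 10
  start at 7(i): 1
sum over floor = 11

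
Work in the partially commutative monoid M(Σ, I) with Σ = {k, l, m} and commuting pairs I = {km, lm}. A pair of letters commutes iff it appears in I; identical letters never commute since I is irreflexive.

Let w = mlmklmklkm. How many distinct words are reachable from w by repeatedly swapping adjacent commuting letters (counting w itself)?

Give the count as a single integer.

0(m) covers ∅
1(l) covers ∅
2(m) covers 0:m
3(k) covers 1:l
4(l) covers 3:k
5(m) covers 2:m
6(k) covers 4:l
7(l) covers 6:k
8(k) covers 7:l
9(m) covers 5:m
floor of heap: 0:m, 1:l
completions by unplaced set U, small U first (add the entries for U minus each lowest piece of U):
  |U|=1: {8}:1  {9}:1
  |U|=2: {5,9}:1  {7,8}:1  {8,9}:2
  |U|=3: {2,5,9}:1  {5,8,9}:3  {6,7,8}:1  {7,8,9}:3
  |U|=4: {0,2,5,9}:1  {2,5,8,9}:4  {4,6,7,8}:1  {5,7,8,9}:6  {6,7,8,9}:4
  |U|=5: {0,2,5,8,9}:5  {2,5,7,8,9}:10  {3,4,6,7,8}:1  {4,6,7,8,9}:5  {5,6,7,8,9}:10
  |U|=6: {0,2,5,7,8,9}:15  {1,3,4,6,7,8}:1  {2,5,6,7,8,9}:20  {3,4,6,7,8,9}:6  {4,5,6,7,8,9}:15
  |U|=7: {0,2,5,6,7,8,9}:35  {1,3,4,6,7,8,9}:7  {2,4,5,6,7,8,9}:35  {3,4,5,6,7,8,9}:21
  |U|=8: {0,2,4,5,6,7,8,9}:70  {1,3,4,5,6,7,8,9}:28  {2,3,4,5,6,7,8,9}:56
  start at 0(m): 84
  start at 1(l): 126
sum over floor = 210

210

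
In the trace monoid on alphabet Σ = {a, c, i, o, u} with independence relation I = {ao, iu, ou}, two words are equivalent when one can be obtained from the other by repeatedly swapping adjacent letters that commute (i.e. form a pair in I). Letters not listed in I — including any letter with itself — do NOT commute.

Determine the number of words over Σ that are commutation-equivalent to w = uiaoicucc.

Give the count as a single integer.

piece 0:u — minimal
piece 1:i — minimal
piece 2:a rests on {0:u, 1:i}
piece 3:o rests on {1:i}
piece 4:i rests on {2:a, 3:o}
piece 5:c rests on {4:i}
piece 6:u rests on {5:c}
piece 7:c rests on {6:u}
piece 8:c rests on {7:c}
minimal pieces: {0:u, 1:i}
ways to finish when only these pieces remain (= sum over removing one remaining piece with nothing left below it):
  1 left: {8}→1
  2 left: {7,8}→1
  3 left: {6,7,8}→1
  4 left: {5,6,7,8}→1
  5 left: {4,5,6,7,8}→1
  6 left: {2,4,5,6,7,8}→1  {3,4,5,6,7,8}→1
  7 left: {0,2,4,5,6,7,8}→1  {2,3,4,5,6,7,8}→2
  placing 0:u first → 2 extensions
  placing 1:i first → 3 extensions
total linear extensions = 5

5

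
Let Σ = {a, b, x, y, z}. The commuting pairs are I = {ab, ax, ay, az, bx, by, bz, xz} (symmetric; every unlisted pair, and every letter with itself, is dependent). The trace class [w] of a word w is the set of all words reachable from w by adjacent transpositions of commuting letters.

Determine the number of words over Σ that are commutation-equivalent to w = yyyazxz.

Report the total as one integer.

drop 0:y onto floor
drop 1:y onto {0:y}
drop 2:y onto {1:y}
drop 3:a onto floor
drop 4:z onto {2:y}
drop 5:x onto {2:y}
drop 6:z onto {4:z}
ground layer = {0:y, 3:a}
drop-orders for the pieces not yet dropped (sum over which currently-grounded one goes next):
  1 to go: {3} 1  {5} 1  {6} 1
  2 to go: {3,5} 2  {3,6} 2  {4,6} 1  {5,6} 2
  3 to go: {3,4,6} 3  {3,5,6} 6  {4,5,6} 3
  4 to go: {2,4,5,6} 3  {3,4,5,6} 12
  5 to go: {1,2,4,5,6} 3  {2,3,4,5,6} 15
  if 0:y drops first: 18 orders
  if 3:a drops first: 3 orders
heap linearizations: 21

21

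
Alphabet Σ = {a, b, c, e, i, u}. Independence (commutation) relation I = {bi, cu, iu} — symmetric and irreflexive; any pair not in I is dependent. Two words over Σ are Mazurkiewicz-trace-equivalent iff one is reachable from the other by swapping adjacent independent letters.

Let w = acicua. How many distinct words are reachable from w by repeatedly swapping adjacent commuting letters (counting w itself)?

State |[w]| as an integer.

0(a) covers ∅
1(c) covers 0:a
2(i) covers 1:c
3(c) covers 2:i
4(u) covers 0:a
5(a) covers 3:c, 4:u
floor of heap: 0:a
completions by unplaced set U, small U first (add the entries for U minus each lowest piece of U):
  |U|=1: {5}:1
  |U|=2: {3,5}:1  {4,5}:1
  |U|=3: {2,3,5}:1  {3,4,5}:2
  |U|=4: {1,2,3,5}:1  {2,3,4,5}:3
  start at 0(a): 4

4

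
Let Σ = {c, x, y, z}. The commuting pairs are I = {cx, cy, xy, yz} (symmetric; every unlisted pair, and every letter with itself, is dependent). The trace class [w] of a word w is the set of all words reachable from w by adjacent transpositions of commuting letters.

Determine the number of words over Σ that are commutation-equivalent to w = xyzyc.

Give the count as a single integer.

10

piece 0:x — minimal
piece 1:y — minimal
piece 2:z rests on {0:x}
piece 3:y rests on {1:y}
piece 4:c rests on {2:z}
minimal pieces: {0:x, 1:y}
ways to finish when only these pieces remain (= sum over removing one remaining piece with nothing left below it):
  1 left: {3}→1  {4}→1
  2 left: {1,3}→1  {2,4}→1  {3,4}→2
  3 left: {0,2,4}→1  {1,3,4}→3  {2,3,4}→3
  placing 0:x first → 6 extensions
  placing 1:y first → 4 extensions
total linear extensions = 10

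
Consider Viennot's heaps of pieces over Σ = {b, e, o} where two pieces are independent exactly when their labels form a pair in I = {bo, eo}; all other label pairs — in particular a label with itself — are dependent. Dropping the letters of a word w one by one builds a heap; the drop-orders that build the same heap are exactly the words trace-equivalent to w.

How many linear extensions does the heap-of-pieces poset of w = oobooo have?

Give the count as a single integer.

0(o) covers ∅
1(o) covers 0:o
2(b) covers ∅
3(o) covers 1:o
4(o) covers 3:o
5(o) covers 4:o
floor of heap: 0:o, 2:b
completions by unplaced set U, small U first (add the entries for U minus each lowest piece of U):
  |U|=1: {2}:1  {5}:1
  |U|=2: {2,5}:2  {4,5}:1
  |U|=3: {2,4,5}:3  {3,4,5}:1
  |U|=4: {1,3,4,5}:1  {2,3,4,5}:4
  start at 0(o): 5
  start at 2(b): 1
sum over floor = 6

6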